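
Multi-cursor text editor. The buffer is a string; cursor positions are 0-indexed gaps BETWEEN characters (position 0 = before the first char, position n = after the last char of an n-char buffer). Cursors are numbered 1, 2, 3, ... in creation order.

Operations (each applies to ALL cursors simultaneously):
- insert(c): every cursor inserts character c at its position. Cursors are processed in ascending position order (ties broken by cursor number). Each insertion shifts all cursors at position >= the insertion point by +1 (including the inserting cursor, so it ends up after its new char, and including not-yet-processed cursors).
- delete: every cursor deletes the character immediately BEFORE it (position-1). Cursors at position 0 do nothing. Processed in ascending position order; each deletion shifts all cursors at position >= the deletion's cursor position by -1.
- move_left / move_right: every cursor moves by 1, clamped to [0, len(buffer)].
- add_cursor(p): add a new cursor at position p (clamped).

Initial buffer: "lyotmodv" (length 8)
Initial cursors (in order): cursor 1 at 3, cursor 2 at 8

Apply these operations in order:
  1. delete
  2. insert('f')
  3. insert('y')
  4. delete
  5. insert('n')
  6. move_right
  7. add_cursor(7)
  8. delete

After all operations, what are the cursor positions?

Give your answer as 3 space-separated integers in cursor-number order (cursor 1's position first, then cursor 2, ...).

Answer: 4 7 5

Derivation:
After op 1 (delete): buffer="lytmod" (len 6), cursors c1@2 c2@6, authorship ......
After op 2 (insert('f')): buffer="lyftmodf" (len 8), cursors c1@3 c2@8, authorship ..1....2
After op 3 (insert('y')): buffer="lyfytmodfy" (len 10), cursors c1@4 c2@10, authorship ..11....22
After op 4 (delete): buffer="lyftmodf" (len 8), cursors c1@3 c2@8, authorship ..1....2
After op 5 (insert('n')): buffer="lyfntmodfn" (len 10), cursors c1@4 c2@10, authorship ..11....22
After op 6 (move_right): buffer="lyfntmodfn" (len 10), cursors c1@5 c2@10, authorship ..11....22
After op 7 (add_cursor(7)): buffer="lyfntmodfn" (len 10), cursors c1@5 c3@7 c2@10, authorship ..11....22
After op 8 (delete): buffer="lyfnmdf" (len 7), cursors c1@4 c3@5 c2@7, authorship ..11..2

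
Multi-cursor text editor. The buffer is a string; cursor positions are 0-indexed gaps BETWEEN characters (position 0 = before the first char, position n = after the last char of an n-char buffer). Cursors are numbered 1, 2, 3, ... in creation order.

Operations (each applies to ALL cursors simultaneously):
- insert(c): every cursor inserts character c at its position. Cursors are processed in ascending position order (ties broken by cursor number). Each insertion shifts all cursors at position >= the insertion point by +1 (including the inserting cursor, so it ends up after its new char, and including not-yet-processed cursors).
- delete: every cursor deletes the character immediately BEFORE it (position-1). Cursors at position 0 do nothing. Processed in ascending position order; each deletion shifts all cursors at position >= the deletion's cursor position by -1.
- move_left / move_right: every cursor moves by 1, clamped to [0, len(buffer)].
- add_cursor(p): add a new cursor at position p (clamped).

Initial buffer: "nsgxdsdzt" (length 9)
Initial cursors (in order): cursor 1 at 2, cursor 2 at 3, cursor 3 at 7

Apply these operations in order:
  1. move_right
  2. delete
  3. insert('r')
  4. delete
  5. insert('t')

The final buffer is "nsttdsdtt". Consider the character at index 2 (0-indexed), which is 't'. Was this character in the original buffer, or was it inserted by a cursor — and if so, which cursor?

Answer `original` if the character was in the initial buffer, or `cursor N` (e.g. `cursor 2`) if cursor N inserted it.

Answer: cursor 1

Derivation:
After op 1 (move_right): buffer="nsgxdsdzt" (len 9), cursors c1@3 c2@4 c3@8, authorship .........
After op 2 (delete): buffer="nsdsdt" (len 6), cursors c1@2 c2@2 c3@5, authorship ......
After op 3 (insert('r')): buffer="nsrrdsdrt" (len 9), cursors c1@4 c2@4 c3@8, authorship ..12...3.
After op 4 (delete): buffer="nsdsdt" (len 6), cursors c1@2 c2@2 c3@5, authorship ......
After op 5 (insert('t')): buffer="nsttdsdtt" (len 9), cursors c1@4 c2@4 c3@8, authorship ..12...3.
Authorship (.=original, N=cursor N): . . 1 2 . . . 3 .
Index 2: author = 1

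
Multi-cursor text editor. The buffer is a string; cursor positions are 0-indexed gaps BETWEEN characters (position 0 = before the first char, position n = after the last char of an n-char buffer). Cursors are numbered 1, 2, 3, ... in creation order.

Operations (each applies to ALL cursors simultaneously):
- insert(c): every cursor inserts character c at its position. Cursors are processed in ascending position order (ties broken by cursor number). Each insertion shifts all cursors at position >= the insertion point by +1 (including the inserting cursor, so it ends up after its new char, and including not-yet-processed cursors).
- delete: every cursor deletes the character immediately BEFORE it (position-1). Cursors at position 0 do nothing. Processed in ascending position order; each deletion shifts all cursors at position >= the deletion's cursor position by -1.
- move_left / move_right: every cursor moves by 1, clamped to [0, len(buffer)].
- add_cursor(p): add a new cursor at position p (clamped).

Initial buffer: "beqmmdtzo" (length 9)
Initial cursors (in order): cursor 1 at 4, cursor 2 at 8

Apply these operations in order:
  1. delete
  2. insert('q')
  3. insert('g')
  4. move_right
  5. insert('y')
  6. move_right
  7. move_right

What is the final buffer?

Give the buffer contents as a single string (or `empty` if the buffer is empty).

After op 1 (delete): buffer="beqmdto" (len 7), cursors c1@3 c2@6, authorship .......
After op 2 (insert('q')): buffer="beqqmdtqo" (len 9), cursors c1@4 c2@8, authorship ...1...2.
After op 3 (insert('g')): buffer="beqqgmdtqgo" (len 11), cursors c1@5 c2@10, authorship ...11...22.
After op 4 (move_right): buffer="beqqgmdtqgo" (len 11), cursors c1@6 c2@11, authorship ...11...22.
After op 5 (insert('y')): buffer="beqqgmydtqgoy" (len 13), cursors c1@7 c2@13, authorship ...11.1..22.2
After op 6 (move_right): buffer="beqqgmydtqgoy" (len 13), cursors c1@8 c2@13, authorship ...11.1..22.2
After op 7 (move_right): buffer="beqqgmydtqgoy" (len 13), cursors c1@9 c2@13, authorship ...11.1..22.2

Answer: beqqgmydtqgoy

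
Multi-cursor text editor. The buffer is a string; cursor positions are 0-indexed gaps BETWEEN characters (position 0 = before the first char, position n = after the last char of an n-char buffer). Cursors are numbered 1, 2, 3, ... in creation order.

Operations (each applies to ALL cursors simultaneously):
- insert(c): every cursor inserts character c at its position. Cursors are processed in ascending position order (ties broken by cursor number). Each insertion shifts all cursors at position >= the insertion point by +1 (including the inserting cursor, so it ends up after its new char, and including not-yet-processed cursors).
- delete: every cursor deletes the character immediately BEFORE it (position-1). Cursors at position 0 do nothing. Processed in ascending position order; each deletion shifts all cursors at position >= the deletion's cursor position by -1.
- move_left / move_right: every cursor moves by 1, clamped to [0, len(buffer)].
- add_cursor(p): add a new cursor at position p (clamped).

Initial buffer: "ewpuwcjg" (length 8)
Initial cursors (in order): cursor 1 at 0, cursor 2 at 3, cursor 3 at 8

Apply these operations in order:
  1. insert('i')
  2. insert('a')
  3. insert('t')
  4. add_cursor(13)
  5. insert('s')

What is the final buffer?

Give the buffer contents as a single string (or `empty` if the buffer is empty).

Answer: iatsewpiatsuwcjsgiats

Derivation:
After op 1 (insert('i')): buffer="iewpiuwcjgi" (len 11), cursors c1@1 c2@5 c3@11, authorship 1...2.....3
After op 2 (insert('a')): buffer="iaewpiauwcjgia" (len 14), cursors c1@2 c2@7 c3@14, authorship 11...22.....33
After op 3 (insert('t')): buffer="iatewpiatuwcjgiat" (len 17), cursors c1@3 c2@9 c3@17, authorship 111...222.....333
After op 4 (add_cursor(13)): buffer="iatewpiatuwcjgiat" (len 17), cursors c1@3 c2@9 c4@13 c3@17, authorship 111...222.....333
After op 5 (insert('s')): buffer="iatsewpiatsuwcjsgiats" (len 21), cursors c1@4 c2@11 c4@16 c3@21, authorship 1111...2222....4.3333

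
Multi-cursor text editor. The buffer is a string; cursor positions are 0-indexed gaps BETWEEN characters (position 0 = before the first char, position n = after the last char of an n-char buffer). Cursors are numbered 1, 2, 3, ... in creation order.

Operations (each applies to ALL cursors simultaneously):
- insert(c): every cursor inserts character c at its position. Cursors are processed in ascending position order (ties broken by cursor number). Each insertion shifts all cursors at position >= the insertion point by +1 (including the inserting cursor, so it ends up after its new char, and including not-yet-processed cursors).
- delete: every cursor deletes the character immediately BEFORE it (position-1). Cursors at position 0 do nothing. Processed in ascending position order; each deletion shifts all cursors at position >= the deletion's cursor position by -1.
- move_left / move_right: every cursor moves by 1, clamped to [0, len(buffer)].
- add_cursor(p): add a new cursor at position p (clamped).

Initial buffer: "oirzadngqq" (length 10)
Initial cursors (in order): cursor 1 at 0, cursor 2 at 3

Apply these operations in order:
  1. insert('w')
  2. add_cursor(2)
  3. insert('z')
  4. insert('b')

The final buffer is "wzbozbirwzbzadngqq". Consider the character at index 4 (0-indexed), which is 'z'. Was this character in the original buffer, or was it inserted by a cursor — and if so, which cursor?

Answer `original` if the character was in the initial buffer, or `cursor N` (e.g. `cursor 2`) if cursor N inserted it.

Answer: cursor 3

Derivation:
After op 1 (insert('w')): buffer="woirwzadngqq" (len 12), cursors c1@1 c2@5, authorship 1...2.......
After op 2 (add_cursor(2)): buffer="woirwzadngqq" (len 12), cursors c1@1 c3@2 c2@5, authorship 1...2.......
After op 3 (insert('z')): buffer="wzozirwzzadngqq" (len 15), cursors c1@2 c3@4 c2@8, authorship 11.3..22.......
After op 4 (insert('b')): buffer="wzbozbirwzbzadngqq" (len 18), cursors c1@3 c3@6 c2@11, authorship 111.33..222.......
Authorship (.=original, N=cursor N): 1 1 1 . 3 3 . . 2 2 2 . . . . . . .
Index 4: author = 3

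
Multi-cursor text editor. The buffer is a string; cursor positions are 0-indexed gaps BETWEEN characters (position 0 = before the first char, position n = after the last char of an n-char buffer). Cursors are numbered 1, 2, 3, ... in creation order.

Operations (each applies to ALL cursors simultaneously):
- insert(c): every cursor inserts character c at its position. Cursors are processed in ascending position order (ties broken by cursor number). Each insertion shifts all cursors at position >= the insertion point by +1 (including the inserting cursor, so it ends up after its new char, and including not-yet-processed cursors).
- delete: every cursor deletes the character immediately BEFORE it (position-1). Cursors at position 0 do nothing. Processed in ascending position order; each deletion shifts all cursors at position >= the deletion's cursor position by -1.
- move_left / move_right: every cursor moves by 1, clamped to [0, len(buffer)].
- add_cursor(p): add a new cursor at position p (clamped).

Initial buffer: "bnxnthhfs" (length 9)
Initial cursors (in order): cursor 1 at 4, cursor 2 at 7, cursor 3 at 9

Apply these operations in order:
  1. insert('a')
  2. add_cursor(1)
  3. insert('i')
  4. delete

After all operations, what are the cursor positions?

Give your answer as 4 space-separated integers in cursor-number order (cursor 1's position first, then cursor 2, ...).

Answer: 5 9 12 1

Derivation:
After op 1 (insert('a')): buffer="bnxnathhafsa" (len 12), cursors c1@5 c2@9 c3@12, authorship ....1...2..3
After op 2 (add_cursor(1)): buffer="bnxnathhafsa" (len 12), cursors c4@1 c1@5 c2@9 c3@12, authorship ....1...2..3
After op 3 (insert('i')): buffer="binxnaithhaifsai" (len 16), cursors c4@2 c1@7 c2@12 c3@16, authorship .4...11...22..33
After op 4 (delete): buffer="bnxnathhafsa" (len 12), cursors c4@1 c1@5 c2@9 c3@12, authorship ....1...2..3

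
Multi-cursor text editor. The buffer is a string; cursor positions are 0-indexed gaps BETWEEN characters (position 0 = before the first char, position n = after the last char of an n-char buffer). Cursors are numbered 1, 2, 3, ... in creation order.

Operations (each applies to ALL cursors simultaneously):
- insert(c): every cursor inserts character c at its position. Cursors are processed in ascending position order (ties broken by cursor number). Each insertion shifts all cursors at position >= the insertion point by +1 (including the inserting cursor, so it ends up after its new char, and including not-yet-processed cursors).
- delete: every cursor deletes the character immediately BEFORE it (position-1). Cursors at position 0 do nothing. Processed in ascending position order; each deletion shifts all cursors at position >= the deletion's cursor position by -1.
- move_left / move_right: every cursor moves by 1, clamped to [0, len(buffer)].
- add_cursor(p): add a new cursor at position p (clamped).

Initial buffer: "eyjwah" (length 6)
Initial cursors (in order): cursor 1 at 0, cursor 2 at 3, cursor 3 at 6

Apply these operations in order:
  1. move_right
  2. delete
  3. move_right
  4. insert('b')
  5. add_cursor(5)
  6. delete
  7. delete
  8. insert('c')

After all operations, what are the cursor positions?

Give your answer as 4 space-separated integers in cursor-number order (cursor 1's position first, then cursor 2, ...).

Answer: 4 4 4 4

Derivation:
After op 1 (move_right): buffer="eyjwah" (len 6), cursors c1@1 c2@4 c3@6, authorship ......
After op 2 (delete): buffer="yja" (len 3), cursors c1@0 c2@2 c3@3, authorship ...
After op 3 (move_right): buffer="yja" (len 3), cursors c1@1 c2@3 c3@3, authorship ...
After op 4 (insert('b')): buffer="ybjabb" (len 6), cursors c1@2 c2@6 c3@6, authorship .1..23
After op 5 (add_cursor(5)): buffer="ybjabb" (len 6), cursors c1@2 c4@5 c2@6 c3@6, authorship .1..23
After op 6 (delete): buffer="yj" (len 2), cursors c1@1 c2@2 c3@2 c4@2, authorship ..
After op 7 (delete): buffer="" (len 0), cursors c1@0 c2@0 c3@0 c4@0, authorship 
After op 8 (insert('c')): buffer="cccc" (len 4), cursors c1@4 c2@4 c3@4 c4@4, authorship 1234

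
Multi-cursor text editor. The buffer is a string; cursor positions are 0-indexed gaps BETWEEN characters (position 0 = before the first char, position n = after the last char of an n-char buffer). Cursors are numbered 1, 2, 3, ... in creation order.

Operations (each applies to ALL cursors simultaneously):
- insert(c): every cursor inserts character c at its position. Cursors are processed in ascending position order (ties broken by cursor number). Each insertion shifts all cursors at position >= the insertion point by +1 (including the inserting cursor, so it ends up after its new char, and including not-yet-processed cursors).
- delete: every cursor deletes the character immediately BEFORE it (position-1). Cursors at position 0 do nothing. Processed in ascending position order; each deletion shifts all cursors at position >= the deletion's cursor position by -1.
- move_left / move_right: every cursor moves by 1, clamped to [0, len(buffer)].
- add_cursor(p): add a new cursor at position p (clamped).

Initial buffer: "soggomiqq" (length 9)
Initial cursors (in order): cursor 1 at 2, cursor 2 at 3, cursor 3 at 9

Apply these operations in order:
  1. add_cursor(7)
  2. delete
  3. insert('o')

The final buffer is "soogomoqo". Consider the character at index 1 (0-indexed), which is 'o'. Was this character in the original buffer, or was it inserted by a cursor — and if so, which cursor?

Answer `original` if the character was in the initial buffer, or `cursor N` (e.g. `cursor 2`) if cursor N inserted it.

After op 1 (add_cursor(7)): buffer="soggomiqq" (len 9), cursors c1@2 c2@3 c4@7 c3@9, authorship .........
After op 2 (delete): buffer="sgomq" (len 5), cursors c1@1 c2@1 c4@4 c3@5, authorship .....
After op 3 (insert('o')): buffer="soogomoqo" (len 9), cursors c1@3 c2@3 c4@7 c3@9, authorship .12...4.3
Authorship (.=original, N=cursor N): . 1 2 . . . 4 . 3
Index 1: author = 1

Answer: cursor 1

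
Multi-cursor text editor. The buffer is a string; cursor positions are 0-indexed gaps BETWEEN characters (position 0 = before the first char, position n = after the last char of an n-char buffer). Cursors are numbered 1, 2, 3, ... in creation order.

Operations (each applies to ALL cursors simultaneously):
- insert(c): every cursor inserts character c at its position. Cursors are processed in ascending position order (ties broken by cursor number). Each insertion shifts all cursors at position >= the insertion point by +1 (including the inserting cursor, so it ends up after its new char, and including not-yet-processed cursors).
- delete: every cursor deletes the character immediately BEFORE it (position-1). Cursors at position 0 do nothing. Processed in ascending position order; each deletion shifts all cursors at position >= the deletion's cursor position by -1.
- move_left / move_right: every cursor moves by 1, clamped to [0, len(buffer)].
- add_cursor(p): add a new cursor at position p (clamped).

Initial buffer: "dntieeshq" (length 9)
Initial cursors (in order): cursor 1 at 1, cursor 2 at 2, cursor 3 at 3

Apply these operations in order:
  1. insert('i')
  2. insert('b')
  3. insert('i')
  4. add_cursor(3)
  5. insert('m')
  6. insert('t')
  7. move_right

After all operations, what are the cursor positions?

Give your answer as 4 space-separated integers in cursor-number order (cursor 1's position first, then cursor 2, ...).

Answer: 9 15 21 6

Derivation:
After op 1 (insert('i')): buffer="dinitiieeshq" (len 12), cursors c1@2 c2@4 c3@6, authorship .1.2.3......
After op 2 (insert('b')): buffer="dibnibtibieeshq" (len 15), cursors c1@3 c2@6 c3@9, authorship .11.22.33......
After op 3 (insert('i')): buffer="dibinibitibiieeshq" (len 18), cursors c1@4 c2@8 c3@12, authorship .111.222.333......
After op 4 (add_cursor(3)): buffer="dibinibitibiieeshq" (len 18), cursors c4@3 c1@4 c2@8 c3@12, authorship .111.222.333......
After op 5 (insert('m')): buffer="dibmimnibimtibimieeshq" (len 22), cursors c4@4 c1@6 c2@11 c3@16, authorship .11411.2222.3333......
After op 6 (insert('t')): buffer="dibmtimtnibimttibimtieeshq" (len 26), cursors c4@5 c1@8 c2@14 c3@20, authorship .1144111.22222.33333......
After op 7 (move_right): buffer="dibmtimtnibimttibimtieeshq" (len 26), cursors c4@6 c1@9 c2@15 c3@21, authorship .1144111.22222.33333......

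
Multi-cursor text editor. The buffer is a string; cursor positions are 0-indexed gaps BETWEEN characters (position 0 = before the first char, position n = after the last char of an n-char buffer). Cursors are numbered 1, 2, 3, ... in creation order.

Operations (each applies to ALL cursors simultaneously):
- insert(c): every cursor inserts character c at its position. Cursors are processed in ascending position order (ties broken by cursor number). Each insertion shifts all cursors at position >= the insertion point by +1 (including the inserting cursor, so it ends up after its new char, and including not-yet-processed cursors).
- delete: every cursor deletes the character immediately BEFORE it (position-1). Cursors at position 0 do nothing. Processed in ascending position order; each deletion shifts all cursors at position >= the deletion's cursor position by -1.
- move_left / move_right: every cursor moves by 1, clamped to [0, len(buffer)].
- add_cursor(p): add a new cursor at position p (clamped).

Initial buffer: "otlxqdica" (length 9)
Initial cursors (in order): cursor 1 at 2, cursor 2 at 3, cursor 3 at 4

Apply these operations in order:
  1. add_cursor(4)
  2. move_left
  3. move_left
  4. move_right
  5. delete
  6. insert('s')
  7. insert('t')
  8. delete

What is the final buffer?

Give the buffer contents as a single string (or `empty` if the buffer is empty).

After op 1 (add_cursor(4)): buffer="otlxqdica" (len 9), cursors c1@2 c2@3 c3@4 c4@4, authorship .........
After op 2 (move_left): buffer="otlxqdica" (len 9), cursors c1@1 c2@2 c3@3 c4@3, authorship .........
After op 3 (move_left): buffer="otlxqdica" (len 9), cursors c1@0 c2@1 c3@2 c4@2, authorship .........
After op 4 (move_right): buffer="otlxqdica" (len 9), cursors c1@1 c2@2 c3@3 c4@3, authorship .........
After op 5 (delete): buffer="xqdica" (len 6), cursors c1@0 c2@0 c3@0 c4@0, authorship ......
After op 6 (insert('s')): buffer="ssssxqdica" (len 10), cursors c1@4 c2@4 c3@4 c4@4, authorship 1234......
After op 7 (insert('t')): buffer="ssssttttxqdica" (len 14), cursors c1@8 c2@8 c3@8 c4@8, authorship 12341234......
After op 8 (delete): buffer="ssssxqdica" (len 10), cursors c1@4 c2@4 c3@4 c4@4, authorship 1234......

Answer: ssssxqdica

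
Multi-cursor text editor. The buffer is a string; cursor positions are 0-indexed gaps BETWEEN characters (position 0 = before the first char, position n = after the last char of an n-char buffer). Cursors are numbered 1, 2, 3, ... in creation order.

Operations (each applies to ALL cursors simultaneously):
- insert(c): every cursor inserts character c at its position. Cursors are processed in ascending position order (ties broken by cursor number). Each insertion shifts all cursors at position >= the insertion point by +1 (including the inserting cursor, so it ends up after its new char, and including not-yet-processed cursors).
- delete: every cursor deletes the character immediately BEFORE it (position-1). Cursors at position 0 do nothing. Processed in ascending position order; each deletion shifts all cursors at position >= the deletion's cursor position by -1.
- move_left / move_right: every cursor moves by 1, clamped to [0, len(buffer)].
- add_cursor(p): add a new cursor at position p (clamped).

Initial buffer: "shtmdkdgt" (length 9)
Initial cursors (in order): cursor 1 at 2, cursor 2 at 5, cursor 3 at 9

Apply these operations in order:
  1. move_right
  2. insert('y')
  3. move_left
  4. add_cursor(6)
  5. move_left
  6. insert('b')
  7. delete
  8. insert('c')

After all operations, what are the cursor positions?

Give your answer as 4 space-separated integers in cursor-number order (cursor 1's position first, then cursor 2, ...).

After op 1 (move_right): buffer="shtmdkdgt" (len 9), cursors c1@3 c2@6 c3@9, authorship .........
After op 2 (insert('y')): buffer="shtymdkydgty" (len 12), cursors c1@4 c2@8 c3@12, authorship ...1...2...3
After op 3 (move_left): buffer="shtymdkydgty" (len 12), cursors c1@3 c2@7 c3@11, authorship ...1...2...3
After op 4 (add_cursor(6)): buffer="shtymdkydgty" (len 12), cursors c1@3 c4@6 c2@7 c3@11, authorship ...1...2...3
After op 5 (move_left): buffer="shtymdkydgty" (len 12), cursors c1@2 c4@5 c2@6 c3@10, authorship ...1...2...3
After op 6 (insert('b')): buffer="shbtymbdbkydgbty" (len 16), cursors c1@3 c4@7 c2@9 c3@14, authorship ..1.1.4.2.2..3.3
After op 7 (delete): buffer="shtymdkydgty" (len 12), cursors c1@2 c4@5 c2@6 c3@10, authorship ...1...2...3
After op 8 (insert('c')): buffer="shctymcdckydgcty" (len 16), cursors c1@3 c4@7 c2@9 c3@14, authorship ..1.1.4.2.2..3.3

Answer: 3 9 14 7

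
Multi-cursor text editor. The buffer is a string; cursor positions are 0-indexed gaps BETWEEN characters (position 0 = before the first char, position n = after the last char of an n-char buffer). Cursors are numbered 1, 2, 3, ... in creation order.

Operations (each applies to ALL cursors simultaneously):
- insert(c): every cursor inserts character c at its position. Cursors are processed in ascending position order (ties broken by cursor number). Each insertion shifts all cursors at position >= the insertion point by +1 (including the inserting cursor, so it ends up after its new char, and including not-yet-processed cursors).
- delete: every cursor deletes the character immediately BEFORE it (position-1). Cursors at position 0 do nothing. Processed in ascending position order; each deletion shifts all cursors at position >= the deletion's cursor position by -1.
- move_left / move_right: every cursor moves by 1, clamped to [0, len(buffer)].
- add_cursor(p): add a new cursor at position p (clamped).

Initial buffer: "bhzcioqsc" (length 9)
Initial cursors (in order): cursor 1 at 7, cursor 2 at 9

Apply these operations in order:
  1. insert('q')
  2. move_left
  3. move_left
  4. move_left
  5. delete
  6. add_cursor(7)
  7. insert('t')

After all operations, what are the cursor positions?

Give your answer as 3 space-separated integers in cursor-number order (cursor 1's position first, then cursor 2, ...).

After op 1 (insert('q')): buffer="bhzcioqqscq" (len 11), cursors c1@8 c2@11, authorship .......1..2
After op 2 (move_left): buffer="bhzcioqqscq" (len 11), cursors c1@7 c2@10, authorship .......1..2
After op 3 (move_left): buffer="bhzcioqqscq" (len 11), cursors c1@6 c2@9, authorship .......1..2
After op 4 (move_left): buffer="bhzcioqqscq" (len 11), cursors c1@5 c2@8, authorship .......1..2
After op 5 (delete): buffer="bhzcoqscq" (len 9), cursors c1@4 c2@6, authorship ........2
After op 6 (add_cursor(7)): buffer="bhzcoqscq" (len 9), cursors c1@4 c2@6 c3@7, authorship ........2
After op 7 (insert('t')): buffer="bhzctoqtstcq" (len 12), cursors c1@5 c2@8 c3@10, authorship ....1..2.3.2

Answer: 5 8 10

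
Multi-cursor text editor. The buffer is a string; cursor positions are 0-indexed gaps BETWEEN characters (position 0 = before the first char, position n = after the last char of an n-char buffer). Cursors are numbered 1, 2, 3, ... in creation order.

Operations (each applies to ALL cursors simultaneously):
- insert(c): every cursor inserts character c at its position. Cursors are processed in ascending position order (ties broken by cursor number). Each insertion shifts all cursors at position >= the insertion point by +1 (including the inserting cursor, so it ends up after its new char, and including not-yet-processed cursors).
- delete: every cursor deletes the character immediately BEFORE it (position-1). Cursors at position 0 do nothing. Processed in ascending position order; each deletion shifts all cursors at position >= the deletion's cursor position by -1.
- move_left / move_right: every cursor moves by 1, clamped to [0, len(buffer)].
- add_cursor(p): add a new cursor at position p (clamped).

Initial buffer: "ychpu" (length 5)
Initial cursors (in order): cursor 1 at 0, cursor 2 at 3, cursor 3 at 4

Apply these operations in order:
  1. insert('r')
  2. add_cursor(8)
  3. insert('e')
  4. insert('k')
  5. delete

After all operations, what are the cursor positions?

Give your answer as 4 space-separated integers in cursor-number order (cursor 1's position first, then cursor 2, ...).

Answer: 2 7 10 12

Derivation:
After op 1 (insert('r')): buffer="rychrpru" (len 8), cursors c1@1 c2@5 c3@7, authorship 1...2.3.
After op 2 (add_cursor(8)): buffer="rychrpru" (len 8), cursors c1@1 c2@5 c3@7 c4@8, authorship 1...2.3.
After op 3 (insert('e')): buffer="reychrepreue" (len 12), cursors c1@2 c2@7 c3@10 c4@12, authorship 11...22.33.4
After op 4 (insert('k')): buffer="rekychrekprekuek" (len 16), cursors c1@3 c2@9 c3@13 c4@16, authorship 111...222.333.44
After op 5 (delete): buffer="reychrepreue" (len 12), cursors c1@2 c2@7 c3@10 c4@12, authorship 11...22.33.4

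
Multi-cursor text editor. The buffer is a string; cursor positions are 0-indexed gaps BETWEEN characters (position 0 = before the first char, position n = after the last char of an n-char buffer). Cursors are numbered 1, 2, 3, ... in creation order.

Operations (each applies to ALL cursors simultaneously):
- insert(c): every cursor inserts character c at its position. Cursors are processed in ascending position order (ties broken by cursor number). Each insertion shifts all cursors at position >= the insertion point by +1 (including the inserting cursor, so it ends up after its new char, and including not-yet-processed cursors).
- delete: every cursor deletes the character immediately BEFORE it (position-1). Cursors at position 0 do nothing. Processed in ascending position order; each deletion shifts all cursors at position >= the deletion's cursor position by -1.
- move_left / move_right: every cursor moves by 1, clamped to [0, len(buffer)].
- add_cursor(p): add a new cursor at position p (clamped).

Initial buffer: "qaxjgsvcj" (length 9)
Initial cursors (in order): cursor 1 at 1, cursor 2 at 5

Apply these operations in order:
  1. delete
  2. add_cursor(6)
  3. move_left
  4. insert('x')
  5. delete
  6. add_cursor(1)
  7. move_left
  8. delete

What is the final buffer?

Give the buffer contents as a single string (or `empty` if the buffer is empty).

Answer: xjvcj

Derivation:
After op 1 (delete): buffer="axjsvcj" (len 7), cursors c1@0 c2@3, authorship .......
After op 2 (add_cursor(6)): buffer="axjsvcj" (len 7), cursors c1@0 c2@3 c3@6, authorship .......
After op 3 (move_left): buffer="axjsvcj" (len 7), cursors c1@0 c2@2 c3@5, authorship .......
After op 4 (insert('x')): buffer="xaxxjsvxcj" (len 10), cursors c1@1 c2@4 c3@8, authorship 1..2...3..
After op 5 (delete): buffer="axjsvcj" (len 7), cursors c1@0 c2@2 c3@5, authorship .......
After op 6 (add_cursor(1)): buffer="axjsvcj" (len 7), cursors c1@0 c4@1 c2@2 c3@5, authorship .......
After op 7 (move_left): buffer="axjsvcj" (len 7), cursors c1@0 c4@0 c2@1 c3@4, authorship .......
After op 8 (delete): buffer="xjvcj" (len 5), cursors c1@0 c2@0 c4@0 c3@2, authorship .....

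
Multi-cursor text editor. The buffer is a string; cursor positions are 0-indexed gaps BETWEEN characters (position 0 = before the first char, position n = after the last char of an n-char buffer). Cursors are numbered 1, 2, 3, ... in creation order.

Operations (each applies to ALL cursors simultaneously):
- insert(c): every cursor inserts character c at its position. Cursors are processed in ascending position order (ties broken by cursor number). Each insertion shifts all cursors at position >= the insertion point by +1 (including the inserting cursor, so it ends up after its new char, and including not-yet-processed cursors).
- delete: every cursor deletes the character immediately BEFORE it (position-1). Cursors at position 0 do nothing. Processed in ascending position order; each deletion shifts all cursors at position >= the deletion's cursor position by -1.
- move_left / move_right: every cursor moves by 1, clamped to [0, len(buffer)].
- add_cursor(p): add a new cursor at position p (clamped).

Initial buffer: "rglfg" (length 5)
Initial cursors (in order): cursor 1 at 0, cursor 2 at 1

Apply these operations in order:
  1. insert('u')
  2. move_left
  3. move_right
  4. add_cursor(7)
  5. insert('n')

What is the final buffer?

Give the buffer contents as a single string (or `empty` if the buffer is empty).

After op 1 (insert('u')): buffer="uruglfg" (len 7), cursors c1@1 c2@3, authorship 1.2....
After op 2 (move_left): buffer="uruglfg" (len 7), cursors c1@0 c2@2, authorship 1.2....
After op 3 (move_right): buffer="uruglfg" (len 7), cursors c1@1 c2@3, authorship 1.2....
After op 4 (add_cursor(7)): buffer="uruglfg" (len 7), cursors c1@1 c2@3 c3@7, authorship 1.2....
After op 5 (insert('n')): buffer="unrunglfgn" (len 10), cursors c1@2 c2@5 c3@10, authorship 11.22....3

Answer: unrunglfgn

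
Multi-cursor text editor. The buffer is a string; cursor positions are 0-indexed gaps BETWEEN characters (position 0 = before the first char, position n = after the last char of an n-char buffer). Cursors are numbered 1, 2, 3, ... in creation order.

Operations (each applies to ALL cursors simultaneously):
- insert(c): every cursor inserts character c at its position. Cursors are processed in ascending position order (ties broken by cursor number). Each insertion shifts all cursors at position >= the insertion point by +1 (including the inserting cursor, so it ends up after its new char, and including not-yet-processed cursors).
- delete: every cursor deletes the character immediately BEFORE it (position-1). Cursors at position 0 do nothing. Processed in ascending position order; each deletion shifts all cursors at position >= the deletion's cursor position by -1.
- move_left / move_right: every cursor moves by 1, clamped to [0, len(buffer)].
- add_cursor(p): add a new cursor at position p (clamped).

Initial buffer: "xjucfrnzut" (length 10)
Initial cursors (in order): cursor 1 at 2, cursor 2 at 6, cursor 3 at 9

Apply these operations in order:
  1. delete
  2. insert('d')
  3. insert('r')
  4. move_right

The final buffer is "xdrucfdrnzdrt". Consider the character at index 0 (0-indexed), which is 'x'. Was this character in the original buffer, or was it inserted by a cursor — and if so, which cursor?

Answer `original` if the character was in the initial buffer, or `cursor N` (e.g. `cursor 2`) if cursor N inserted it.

Answer: original

Derivation:
After op 1 (delete): buffer="xucfnzt" (len 7), cursors c1@1 c2@4 c3@6, authorship .......
After op 2 (insert('d')): buffer="xducfdnzdt" (len 10), cursors c1@2 c2@6 c3@9, authorship .1...2..3.
After op 3 (insert('r')): buffer="xdrucfdrnzdrt" (len 13), cursors c1@3 c2@8 c3@12, authorship .11...22..33.
After op 4 (move_right): buffer="xdrucfdrnzdrt" (len 13), cursors c1@4 c2@9 c3@13, authorship .11...22..33.
Authorship (.=original, N=cursor N): . 1 1 . . . 2 2 . . 3 3 .
Index 0: author = original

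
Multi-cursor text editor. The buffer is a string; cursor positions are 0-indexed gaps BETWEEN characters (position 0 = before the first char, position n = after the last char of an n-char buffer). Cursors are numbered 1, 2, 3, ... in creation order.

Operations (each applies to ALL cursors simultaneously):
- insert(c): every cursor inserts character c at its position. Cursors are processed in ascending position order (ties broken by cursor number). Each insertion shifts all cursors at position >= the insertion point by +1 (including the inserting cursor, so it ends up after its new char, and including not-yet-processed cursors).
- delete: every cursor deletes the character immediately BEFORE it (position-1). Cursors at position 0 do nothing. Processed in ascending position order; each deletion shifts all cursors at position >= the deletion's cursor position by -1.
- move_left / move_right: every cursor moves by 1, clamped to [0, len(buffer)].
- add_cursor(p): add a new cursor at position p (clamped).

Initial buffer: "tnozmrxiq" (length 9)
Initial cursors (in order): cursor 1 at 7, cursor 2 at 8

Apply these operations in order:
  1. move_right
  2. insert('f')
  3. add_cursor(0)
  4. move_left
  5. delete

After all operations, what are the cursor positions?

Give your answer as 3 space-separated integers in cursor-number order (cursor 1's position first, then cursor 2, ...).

Answer: 7 8 0

Derivation:
After op 1 (move_right): buffer="tnozmrxiq" (len 9), cursors c1@8 c2@9, authorship .........
After op 2 (insert('f')): buffer="tnozmrxifqf" (len 11), cursors c1@9 c2@11, authorship ........1.2
After op 3 (add_cursor(0)): buffer="tnozmrxifqf" (len 11), cursors c3@0 c1@9 c2@11, authorship ........1.2
After op 4 (move_left): buffer="tnozmrxifqf" (len 11), cursors c3@0 c1@8 c2@10, authorship ........1.2
After op 5 (delete): buffer="tnozmrxff" (len 9), cursors c3@0 c1@7 c2@8, authorship .......12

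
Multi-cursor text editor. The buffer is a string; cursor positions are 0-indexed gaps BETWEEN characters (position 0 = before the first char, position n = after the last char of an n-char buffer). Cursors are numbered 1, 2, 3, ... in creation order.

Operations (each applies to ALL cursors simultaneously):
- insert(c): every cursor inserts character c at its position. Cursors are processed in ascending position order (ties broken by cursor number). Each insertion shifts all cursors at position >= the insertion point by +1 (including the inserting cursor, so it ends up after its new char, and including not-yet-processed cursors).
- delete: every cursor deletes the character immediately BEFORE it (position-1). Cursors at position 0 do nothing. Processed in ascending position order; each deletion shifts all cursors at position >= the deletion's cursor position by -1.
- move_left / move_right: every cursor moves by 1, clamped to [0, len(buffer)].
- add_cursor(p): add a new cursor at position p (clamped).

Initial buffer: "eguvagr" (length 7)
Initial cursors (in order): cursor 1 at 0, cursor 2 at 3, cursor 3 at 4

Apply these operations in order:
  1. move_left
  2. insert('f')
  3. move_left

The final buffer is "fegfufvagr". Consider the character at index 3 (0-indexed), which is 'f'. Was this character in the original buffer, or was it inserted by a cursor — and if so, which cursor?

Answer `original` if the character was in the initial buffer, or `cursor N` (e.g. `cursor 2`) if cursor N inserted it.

After op 1 (move_left): buffer="eguvagr" (len 7), cursors c1@0 c2@2 c3@3, authorship .......
After op 2 (insert('f')): buffer="fegfufvagr" (len 10), cursors c1@1 c2@4 c3@6, authorship 1..2.3....
After op 3 (move_left): buffer="fegfufvagr" (len 10), cursors c1@0 c2@3 c3@5, authorship 1..2.3....
Authorship (.=original, N=cursor N): 1 . . 2 . 3 . . . .
Index 3: author = 2

Answer: cursor 2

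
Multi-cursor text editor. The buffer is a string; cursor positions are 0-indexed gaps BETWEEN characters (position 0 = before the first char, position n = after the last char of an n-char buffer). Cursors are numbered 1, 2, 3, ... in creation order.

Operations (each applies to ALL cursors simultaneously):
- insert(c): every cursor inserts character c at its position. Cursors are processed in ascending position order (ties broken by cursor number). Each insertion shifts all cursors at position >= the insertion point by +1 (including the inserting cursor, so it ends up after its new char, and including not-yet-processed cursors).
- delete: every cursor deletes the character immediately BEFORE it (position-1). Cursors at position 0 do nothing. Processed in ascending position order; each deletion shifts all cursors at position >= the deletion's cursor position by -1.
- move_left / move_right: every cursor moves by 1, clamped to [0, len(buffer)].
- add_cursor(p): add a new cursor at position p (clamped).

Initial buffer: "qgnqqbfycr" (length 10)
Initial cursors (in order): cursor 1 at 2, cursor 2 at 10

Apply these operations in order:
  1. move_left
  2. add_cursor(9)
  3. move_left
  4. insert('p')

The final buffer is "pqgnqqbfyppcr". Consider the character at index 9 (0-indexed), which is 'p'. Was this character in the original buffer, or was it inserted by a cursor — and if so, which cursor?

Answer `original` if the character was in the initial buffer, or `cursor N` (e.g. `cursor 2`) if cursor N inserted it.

After op 1 (move_left): buffer="qgnqqbfycr" (len 10), cursors c1@1 c2@9, authorship ..........
After op 2 (add_cursor(9)): buffer="qgnqqbfycr" (len 10), cursors c1@1 c2@9 c3@9, authorship ..........
After op 3 (move_left): buffer="qgnqqbfycr" (len 10), cursors c1@0 c2@8 c3@8, authorship ..........
After op 4 (insert('p')): buffer="pqgnqqbfyppcr" (len 13), cursors c1@1 c2@11 c3@11, authorship 1........23..
Authorship (.=original, N=cursor N): 1 . . . . . . . . 2 3 . .
Index 9: author = 2

Answer: cursor 2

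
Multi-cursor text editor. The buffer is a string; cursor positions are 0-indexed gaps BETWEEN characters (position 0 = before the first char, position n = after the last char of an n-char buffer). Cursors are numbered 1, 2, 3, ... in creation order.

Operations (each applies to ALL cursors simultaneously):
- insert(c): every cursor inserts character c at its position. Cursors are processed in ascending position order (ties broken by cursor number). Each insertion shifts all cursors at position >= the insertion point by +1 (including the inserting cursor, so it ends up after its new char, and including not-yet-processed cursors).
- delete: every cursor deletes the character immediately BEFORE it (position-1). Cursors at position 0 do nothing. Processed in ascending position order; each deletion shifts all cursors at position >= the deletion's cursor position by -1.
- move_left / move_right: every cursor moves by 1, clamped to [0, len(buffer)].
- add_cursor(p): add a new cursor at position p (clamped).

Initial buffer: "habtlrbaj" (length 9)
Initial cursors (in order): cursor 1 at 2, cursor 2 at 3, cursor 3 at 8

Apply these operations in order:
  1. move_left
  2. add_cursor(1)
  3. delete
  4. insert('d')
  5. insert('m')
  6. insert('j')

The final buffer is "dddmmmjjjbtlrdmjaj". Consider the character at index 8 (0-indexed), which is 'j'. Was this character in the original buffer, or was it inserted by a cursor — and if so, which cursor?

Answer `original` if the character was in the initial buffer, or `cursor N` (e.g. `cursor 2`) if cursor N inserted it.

Answer: cursor 4

Derivation:
After op 1 (move_left): buffer="habtlrbaj" (len 9), cursors c1@1 c2@2 c3@7, authorship .........
After op 2 (add_cursor(1)): buffer="habtlrbaj" (len 9), cursors c1@1 c4@1 c2@2 c3@7, authorship .........
After op 3 (delete): buffer="btlraj" (len 6), cursors c1@0 c2@0 c4@0 c3@4, authorship ......
After op 4 (insert('d')): buffer="dddbtlrdaj" (len 10), cursors c1@3 c2@3 c4@3 c3@8, authorship 124....3..
After op 5 (insert('m')): buffer="dddmmmbtlrdmaj" (len 14), cursors c1@6 c2@6 c4@6 c3@12, authorship 124124....33..
After op 6 (insert('j')): buffer="dddmmmjjjbtlrdmjaj" (len 18), cursors c1@9 c2@9 c4@9 c3@16, authorship 124124124....333..
Authorship (.=original, N=cursor N): 1 2 4 1 2 4 1 2 4 . . . . 3 3 3 . .
Index 8: author = 4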